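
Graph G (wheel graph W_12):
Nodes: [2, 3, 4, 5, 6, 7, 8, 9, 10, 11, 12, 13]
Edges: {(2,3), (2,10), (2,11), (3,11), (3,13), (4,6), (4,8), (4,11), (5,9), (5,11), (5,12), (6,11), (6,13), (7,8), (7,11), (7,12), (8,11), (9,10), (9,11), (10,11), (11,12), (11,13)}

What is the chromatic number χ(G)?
Clique number ω(G) = 3 (lower bound: χ ≥ ω).
Odd cycle [8, 7, 12, 5, 9, 10, 2, 3, 13, 6, 4] needs 3 colors (χ ≥ 3).
Vertex 11 is adjacent to every vertex of [2, 3, 4, 5, 6, 7, 8, 9, 10, 12, 13], which already need 3 colors among themselves, so 11 needs a new color (χ ≥ 4).
The coloring below uses 4 colors, so χ(G) = 4.
A valid 4-coloring: color 1: [11]; color 2: [2, 6, 8, 9, 12]; color 3: [3, 4, 5, 7, 10]; color 4: [13].

χ(G) = 4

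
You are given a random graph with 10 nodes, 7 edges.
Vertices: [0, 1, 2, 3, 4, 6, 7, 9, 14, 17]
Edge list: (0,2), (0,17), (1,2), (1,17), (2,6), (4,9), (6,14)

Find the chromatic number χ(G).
χ(G) = 2

Clique number ω(G) = 2 (lower bound: χ ≥ ω).
The graph is bipartite (no odd cycle), so 2 colors suffice: χ(G) = 2.
A valid 2-coloring: color 1: [2, 3, 4, 7, 14, 17]; color 2: [0, 1, 6, 9].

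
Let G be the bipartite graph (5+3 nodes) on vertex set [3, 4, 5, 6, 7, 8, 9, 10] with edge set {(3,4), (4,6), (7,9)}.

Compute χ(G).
χ(G) = 2

Clique number ω(G) = 2 (lower bound: χ ≥ ω).
The graph is bipartite (no odd cycle), so 2 colors suffice: χ(G) = 2.
A valid 2-coloring: color 1: [4, 5, 8, 9, 10]; color 2: [3, 6, 7].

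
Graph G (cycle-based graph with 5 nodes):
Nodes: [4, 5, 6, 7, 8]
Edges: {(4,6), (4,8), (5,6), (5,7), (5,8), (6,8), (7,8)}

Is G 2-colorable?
The clique on vertices [4, 6, 8] has size 3 > 2, so it alone needs 3 colors.

No, G is not 2-colorable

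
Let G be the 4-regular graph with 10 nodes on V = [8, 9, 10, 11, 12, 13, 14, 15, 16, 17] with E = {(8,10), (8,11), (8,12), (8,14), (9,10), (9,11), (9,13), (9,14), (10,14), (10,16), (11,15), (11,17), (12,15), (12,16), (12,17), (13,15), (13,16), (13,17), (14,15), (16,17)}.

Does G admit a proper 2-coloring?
The clique on vertices [8, 10, 14] has size 3 > 2, so it alone needs 3 colors.

No, G is not 2-colorable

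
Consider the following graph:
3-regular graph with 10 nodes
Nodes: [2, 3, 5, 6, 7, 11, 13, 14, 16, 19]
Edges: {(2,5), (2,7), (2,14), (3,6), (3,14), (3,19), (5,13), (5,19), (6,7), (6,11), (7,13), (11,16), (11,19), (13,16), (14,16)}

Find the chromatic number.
χ(G) = 3

Clique number ω(G) = 2 (lower bound: χ ≥ ω).
Odd cycle [2, 7, 6, 3, 14] needs 3 colors (χ ≥ 3).
The coloring below uses 3 colors, so χ(G) = 3.
A valid 3-coloring: color 1: [6, 13, 14, 19]; color 2: [3, 5, 7, 11]; color 3: [2, 16].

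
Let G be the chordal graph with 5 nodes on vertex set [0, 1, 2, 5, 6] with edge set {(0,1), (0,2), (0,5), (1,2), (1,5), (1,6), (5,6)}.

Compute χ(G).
Clique number ω(G) = 3 (lower bound: χ ≥ ω).
The clique on [0, 1, 2] has size 3, forcing χ ≥ 3, and the coloring below uses 3 colors, so χ(G) = 3.
A valid 3-coloring: color 1: [1]; color 2: [0, 6]; color 3: [2, 5].

χ(G) = 3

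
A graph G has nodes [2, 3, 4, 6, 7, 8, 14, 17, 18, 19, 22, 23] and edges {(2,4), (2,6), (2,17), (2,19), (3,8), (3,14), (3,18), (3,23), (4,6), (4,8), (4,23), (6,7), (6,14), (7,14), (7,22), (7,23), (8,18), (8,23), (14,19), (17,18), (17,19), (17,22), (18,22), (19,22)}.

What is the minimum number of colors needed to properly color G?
Clique number ω(G) = 3 (lower bound: χ ≥ ω).
The clique on [2, 17, 19] has size 3, forcing χ ≥ 3, and the coloring below uses 3 colors, so χ(G) = 3.
A valid 3-coloring: color 1: [2, 8, 14, 22]; color 2: [6, 18, 19, 23]; color 3: [3, 4, 7, 17].

χ(G) = 3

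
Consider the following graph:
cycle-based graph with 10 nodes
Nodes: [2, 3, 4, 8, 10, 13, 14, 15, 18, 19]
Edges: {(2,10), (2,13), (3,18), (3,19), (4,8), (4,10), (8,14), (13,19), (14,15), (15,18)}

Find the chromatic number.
Clique number ω(G) = 2 (lower bound: χ ≥ ω).
The graph is bipartite (no odd cycle), so 2 colors suffice: χ(G) = 2.
A valid 2-coloring: color 1: [3, 8, 10, 13, 15]; color 2: [2, 4, 14, 18, 19].

χ(G) = 2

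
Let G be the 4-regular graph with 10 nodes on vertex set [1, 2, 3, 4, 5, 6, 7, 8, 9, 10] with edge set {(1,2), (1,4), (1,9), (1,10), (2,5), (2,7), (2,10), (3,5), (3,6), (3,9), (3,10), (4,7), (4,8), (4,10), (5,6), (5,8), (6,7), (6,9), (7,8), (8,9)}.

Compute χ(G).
Clique number ω(G) = 3 (lower bound: χ ≥ ω).
The clique on [1, 2, 10] has size 3, forcing χ ≥ 3, and the coloring below uses 3 colors, so χ(G) = 3.
A valid 3-coloring: color 1: [1, 3, 8]; color 2: [5, 7, 9, 10]; color 3: [2, 4, 6].

χ(G) = 3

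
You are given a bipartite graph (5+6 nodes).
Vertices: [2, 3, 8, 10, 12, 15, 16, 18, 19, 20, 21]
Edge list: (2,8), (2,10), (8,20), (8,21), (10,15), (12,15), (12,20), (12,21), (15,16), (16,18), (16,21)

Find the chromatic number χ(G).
Clique number ω(G) = 2 (lower bound: χ ≥ ω).
The graph is bipartite (no odd cycle), so 2 colors suffice: χ(G) = 2.
A valid 2-coloring: color 1: [2, 3, 15, 18, 19, 20, 21]; color 2: [8, 10, 12, 16].

χ(G) = 2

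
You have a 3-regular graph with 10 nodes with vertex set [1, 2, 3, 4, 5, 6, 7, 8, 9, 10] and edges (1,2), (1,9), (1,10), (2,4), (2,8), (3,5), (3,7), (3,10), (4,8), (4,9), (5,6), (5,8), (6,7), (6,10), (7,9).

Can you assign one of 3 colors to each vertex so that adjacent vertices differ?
Yes, G is 3-colorable

A valid 3-coloring: color 1: [2, 5, 9, 10]; color 2: [1, 7, 8]; color 3: [3, 4, 6].
(χ(G) = 3 ≤ 3.)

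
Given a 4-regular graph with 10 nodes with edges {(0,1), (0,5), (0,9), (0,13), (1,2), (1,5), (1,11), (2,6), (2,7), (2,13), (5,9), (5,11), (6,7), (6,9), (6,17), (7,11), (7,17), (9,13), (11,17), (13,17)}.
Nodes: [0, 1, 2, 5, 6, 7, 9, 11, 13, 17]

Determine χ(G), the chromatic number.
Clique number ω(G) = 3 (lower bound: χ ≥ ω).
Suppose a proper 3-coloring c exists. The clique [0, 1, 5] takes 3 distinct colors; by symmetry let c(0) = 1, c(1) = 2, c(5) = 3.
- Vertex 9: neighbors [0, 5] already have colors [1, 3] ⇒ c(9) = 2.
- Vertex 11: neighbors [1, 5] already have colors [2, 3] ⇒ c(11) = 1.
- Vertex 13: neighbors [0, 9] already have colors [1, 2] ⇒ c(13) = 3.
- Vertex 2: neighbors [1, 13] already have colors [2, 3] ⇒ c(2) = 1.
- Vertex 6: neighbors [2, 9] already have colors [1, 2] ⇒ c(6) = 3.
- Vertex 7: neighbors [2, 6] already have colors [1, 3] ⇒ c(7) = 2.
- Vertex 17: neighbors [11, 7, 6] already have colors [1, 2, 3] — all 3 colors blocked. Contradiction.
The forced assignments end in a contradiction, so G has no proper 3-coloring (χ ≥ 4).
The coloring below uses 4 colors, so χ(G) = 4.
A valid 4-coloring: color 1: [2, 5, 17]; color 2: [0, 6, 11]; color 3: [1, 7, 9]; color 4: [13].

χ(G) = 4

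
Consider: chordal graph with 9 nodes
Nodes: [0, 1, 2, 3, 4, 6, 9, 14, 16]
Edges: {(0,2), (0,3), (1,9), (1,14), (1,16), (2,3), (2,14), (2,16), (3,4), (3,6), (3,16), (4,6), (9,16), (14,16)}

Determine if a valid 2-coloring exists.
The clique on vertices [1, 9, 16] has size 3 > 2, so it alone needs 3 colors.

No, G is not 2-colorable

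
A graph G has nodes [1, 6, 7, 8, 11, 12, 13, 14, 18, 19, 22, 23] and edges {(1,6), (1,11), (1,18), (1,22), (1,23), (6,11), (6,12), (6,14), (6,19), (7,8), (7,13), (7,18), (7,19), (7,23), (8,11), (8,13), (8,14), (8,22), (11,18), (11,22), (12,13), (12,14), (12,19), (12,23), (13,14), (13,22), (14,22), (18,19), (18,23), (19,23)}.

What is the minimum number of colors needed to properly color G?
Clique number ω(G) = 4 (lower bound: χ ≥ ω).
The clique on [7, 18, 19, 23] has size 4, forcing χ ≥ 4, and the coloring below uses 4 colors, so χ(G) = 4.
A valid 4-coloring: color 1: [1, 13, 19]; color 2: [8, 12, 18]; color 3: [6, 7, 22]; color 4: [11, 14, 23].

χ(G) = 4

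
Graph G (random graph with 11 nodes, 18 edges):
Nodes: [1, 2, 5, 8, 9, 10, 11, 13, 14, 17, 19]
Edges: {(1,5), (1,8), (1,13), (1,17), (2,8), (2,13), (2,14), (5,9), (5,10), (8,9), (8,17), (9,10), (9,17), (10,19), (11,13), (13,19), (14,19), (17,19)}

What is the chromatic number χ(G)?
Clique number ω(G) = 3 (lower bound: χ ≥ ω).
The clique on [1, 8, 17] has size 3, forcing χ ≥ 3, and the coloring below uses 3 colors, so χ(G) = 3.
A valid 3-coloring: color 1: [1, 2, 9, 11, 19]; color 2: [10, 13, 14, 17]; color 3: [5, 8].

χ(G) = 3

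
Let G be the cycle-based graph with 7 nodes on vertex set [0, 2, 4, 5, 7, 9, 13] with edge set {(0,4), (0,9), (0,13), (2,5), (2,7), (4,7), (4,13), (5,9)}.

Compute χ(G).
χ(G) = 3

Clique number ω(G) = 3 (lower bound: χ ≥ ω).
The clique on [0, 4, 13] has size 3, forcing χ ≥ 3, and the coloring below uses 3 colors, so χ(G) = 3.
A valid 3-coloring: color 1: [2, 4, 9]; color 2: [0, 5, 7]; color 3: [13].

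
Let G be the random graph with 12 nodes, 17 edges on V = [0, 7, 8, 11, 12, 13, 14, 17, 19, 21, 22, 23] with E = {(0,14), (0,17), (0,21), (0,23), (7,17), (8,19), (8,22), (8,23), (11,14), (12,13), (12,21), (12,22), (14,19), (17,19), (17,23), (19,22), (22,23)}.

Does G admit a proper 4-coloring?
Yes, G is 4-colorable

A valid 4-coloring: color 1: [0, 7, 11, 12, 19]; color 2: [13, 14, 17, 21, 22]; color 3: [23]; color 4: [8].
(χ(G) = 3 ≤ 4.)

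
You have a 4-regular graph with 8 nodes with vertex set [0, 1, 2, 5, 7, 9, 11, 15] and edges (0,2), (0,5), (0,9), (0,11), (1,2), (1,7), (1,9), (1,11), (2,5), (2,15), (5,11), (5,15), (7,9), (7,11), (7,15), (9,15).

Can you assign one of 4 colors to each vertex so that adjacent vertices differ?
A valid 4-coloring: color 1: [0, 1, 15]; color 2: [5, 7]; color 3: [2, 9, 11].
(χ(G) = 3 ≤ 4.)

Yes, G is 4-colorable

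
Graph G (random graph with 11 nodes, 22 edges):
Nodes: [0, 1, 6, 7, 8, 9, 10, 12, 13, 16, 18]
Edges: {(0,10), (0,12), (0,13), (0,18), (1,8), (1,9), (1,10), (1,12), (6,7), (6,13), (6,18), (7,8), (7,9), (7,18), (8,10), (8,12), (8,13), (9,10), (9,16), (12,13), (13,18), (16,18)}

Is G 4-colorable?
A valid 4-coloring: color 1: [0, 6, 8, 9]; color 2: [1, 7, 13, 16]; color 3: [10, 12, 18].
(χ(G) = 3 ≤ 4.)

Yes, G is 4-colorable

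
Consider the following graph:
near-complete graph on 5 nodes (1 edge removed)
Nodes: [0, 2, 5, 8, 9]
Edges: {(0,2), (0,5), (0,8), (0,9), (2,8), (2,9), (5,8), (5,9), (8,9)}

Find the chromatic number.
Clique number ω(G) = 4 (lower bound: χ ≥ ω).
The clique on [0, 2, 8, 9] has size 4, forcing χ ≥ 4, and the coloring below uses 4 colors, so χ(G) = 4.
A valid 4-coloring: color 1: [9]; color 2: [0]; color 3: [8]; color 4: [2, 5].

χ(G) = 4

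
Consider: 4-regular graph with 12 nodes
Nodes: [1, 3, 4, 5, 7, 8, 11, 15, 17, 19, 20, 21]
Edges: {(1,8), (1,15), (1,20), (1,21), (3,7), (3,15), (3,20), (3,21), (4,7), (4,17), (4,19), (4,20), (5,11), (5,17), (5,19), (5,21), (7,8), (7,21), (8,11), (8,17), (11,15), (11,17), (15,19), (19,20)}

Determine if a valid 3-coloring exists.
Yes, G is 3-colorable

A valid 3-coloring: color 1: [3, 4, 5, 8]; color 2: [15, 17, 20, 21]; color 3: [1, 7, 11, 19].
(χ(G) = 3 ≤ 3.)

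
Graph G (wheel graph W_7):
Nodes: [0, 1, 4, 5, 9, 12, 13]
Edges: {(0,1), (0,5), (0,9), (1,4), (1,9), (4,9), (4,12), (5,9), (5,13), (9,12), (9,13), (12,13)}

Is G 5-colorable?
A valid 5-coloring: color 1: [9]; color 2: [1, 5, 12]; color 3: [0, 4, 13].
(χ(G) = 3 ≤ 5.)

Yes, G is 5-colorable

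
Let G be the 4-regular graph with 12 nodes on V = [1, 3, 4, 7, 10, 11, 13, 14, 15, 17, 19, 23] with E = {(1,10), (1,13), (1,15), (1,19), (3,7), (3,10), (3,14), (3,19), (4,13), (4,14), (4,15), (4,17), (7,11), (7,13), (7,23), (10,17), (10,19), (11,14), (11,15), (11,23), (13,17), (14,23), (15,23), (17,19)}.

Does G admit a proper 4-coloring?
A valid 4-coloring: color 1: [1, 3, 4, 23]; color 2: [7, 14, 15, 17]; color 3: [11, 13, 19]; color 4: [10].
(χ(G) = 4 ≤ 4.)

Yes, G is 4-colorable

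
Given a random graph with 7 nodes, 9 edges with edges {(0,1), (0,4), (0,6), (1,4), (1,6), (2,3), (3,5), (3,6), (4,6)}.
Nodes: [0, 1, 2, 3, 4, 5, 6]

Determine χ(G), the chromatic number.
Clique number ω(G) = 4 (lower bound: χ ≥ ω).
The clique on [0, 1, 4, 6] has size 4, forcing χ ≥ 4, and the coloring below uses 4 colors, so χ(G) = 4.
A valid 4-coloring: color 1: [2, 5, 6]; color 2: [3, 4]; color 3: [0]; color 4: [1].

χ(G) = 4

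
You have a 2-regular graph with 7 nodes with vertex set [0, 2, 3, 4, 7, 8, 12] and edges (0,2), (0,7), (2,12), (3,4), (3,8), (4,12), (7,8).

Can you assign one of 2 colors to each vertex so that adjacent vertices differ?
No, G is not 2-colorable

Odd cycle [4, 12, 2, 0, 7, 8, 3] needs 3 colors (χ ≥ 3).
Hence χ(G) ≥ 3 > 2, so no proper 2-coloring exists.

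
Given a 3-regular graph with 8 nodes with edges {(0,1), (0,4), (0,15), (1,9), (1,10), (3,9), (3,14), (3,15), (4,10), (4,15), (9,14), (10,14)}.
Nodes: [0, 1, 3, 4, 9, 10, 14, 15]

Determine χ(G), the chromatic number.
Clique number ω(G) = 3 (lower bound: χ ≥ ω).
The clique on [0, 4, 15] has size 3, forcing χ ≥ 3, and the coloring below uses 3 colors, so χ(G) = 3.
A valid 3-coloring: color 1: [0, 3, 10]; color 2: [1, 4, 14]; color 3: [9, 15].

χ(G) = 3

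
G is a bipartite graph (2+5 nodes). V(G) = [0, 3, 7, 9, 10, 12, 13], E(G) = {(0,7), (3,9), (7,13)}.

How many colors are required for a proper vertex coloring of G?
Clique number ω(G) = 2 (lower bound: χ ≥ ω).
The graph is bipartite (no odd cycle), so 2 colors suffice: χ(G) = 2.
A valid 2-coloring: color 1: [7, 9, 10, 12]; color 2: [0, 3, 13].

χ(G) = 2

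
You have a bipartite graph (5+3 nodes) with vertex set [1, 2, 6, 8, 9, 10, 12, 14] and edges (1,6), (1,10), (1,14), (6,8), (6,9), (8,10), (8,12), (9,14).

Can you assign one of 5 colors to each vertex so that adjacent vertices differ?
A valid 5-coloring: color 1: [2, 6, 10, 12, 14]; color 2: [1, 8, 9].
(χ(G) = 2 ≤ 5.)

Yes, G is 5-colorable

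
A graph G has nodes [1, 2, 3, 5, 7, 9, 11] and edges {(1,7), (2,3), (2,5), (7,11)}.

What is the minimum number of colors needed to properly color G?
χ(G) = 2

Clique number ω(G) = 2 (lower bound: χ ≥ ω).
The graph is bipartite (no odd cycle), so 2 colors suffice: χ(G) = 2.
A valid 2-coloring: color 1: [2, 7, 9]; color 2: [1, 3, 5, 11].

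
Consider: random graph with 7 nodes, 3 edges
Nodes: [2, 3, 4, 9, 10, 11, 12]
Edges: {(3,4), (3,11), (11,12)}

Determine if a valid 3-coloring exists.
A valid 3-coloring: color 1: [2, 4, 9, 10, 11]; color 2: [3, 12].
(χ(G) = 2 ≤ 3.)

Yes, G is 3-colorable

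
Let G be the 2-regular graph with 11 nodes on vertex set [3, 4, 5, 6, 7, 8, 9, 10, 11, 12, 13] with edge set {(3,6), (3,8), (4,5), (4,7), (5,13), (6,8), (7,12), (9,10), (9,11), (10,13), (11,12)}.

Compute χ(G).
χ(G) = 3

Clique number ω(G) = 3 (lower bound: χ ≥ ω).
The clique on [3, 6, 8] has size 3, forcing χ ≥ 3, and the coloring below uses 3 colors, so χ(G) = 3.
A valid 3-coloring: color 1: [4, 6, 9, 12, 13]; color 2: [3, 5, 7, 10, 11]; color 3: [8].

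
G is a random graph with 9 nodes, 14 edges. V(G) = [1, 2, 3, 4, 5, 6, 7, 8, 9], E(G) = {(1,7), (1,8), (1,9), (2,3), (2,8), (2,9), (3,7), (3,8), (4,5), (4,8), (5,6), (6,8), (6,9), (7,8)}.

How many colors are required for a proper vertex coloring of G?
χ(G) = 3

Clique number ω(G) = 3 (lower bound: χ ≥ ω).
The clique on [1, 7, 8] has size 3, forcing χ ≥ 3, and the coloring below uses 3 colors, so χ(G) = 3.
A valid 3-coloring: color 1: [5, 8, 9]; color 2: [1, 3, 4, 6]; color 3: [2, 7].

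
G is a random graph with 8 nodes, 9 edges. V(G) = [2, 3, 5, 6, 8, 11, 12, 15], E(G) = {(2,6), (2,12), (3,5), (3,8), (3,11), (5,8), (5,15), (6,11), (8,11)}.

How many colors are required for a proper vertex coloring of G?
χ(G) = 3

Clique number ω(G) = 3 (lower bound: χ ≥ ω).
The clique on [3, 8, 11] has size 3, forcing χ ≥ 3, and the coloring below uses 3 colors, so χ(G) = 3.
A valid 3-coloring: color 1: [2, 5, 11]; color 2: [6, 8, 12, 15]; color 3: [3].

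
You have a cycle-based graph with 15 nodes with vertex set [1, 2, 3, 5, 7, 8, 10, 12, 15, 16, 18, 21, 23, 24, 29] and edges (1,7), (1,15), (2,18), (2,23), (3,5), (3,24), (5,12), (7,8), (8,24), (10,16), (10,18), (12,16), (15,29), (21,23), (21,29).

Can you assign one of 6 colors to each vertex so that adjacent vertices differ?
Yes, G is 6-colorable

A valid 6-coloring: color 1: [1, 2, 3, 8, 10, 12, 21]; color 2: [5, 7, 16, 18, 23, 24, 29]; color 3: [15].
(χ(G) = 3 ≤ 6.)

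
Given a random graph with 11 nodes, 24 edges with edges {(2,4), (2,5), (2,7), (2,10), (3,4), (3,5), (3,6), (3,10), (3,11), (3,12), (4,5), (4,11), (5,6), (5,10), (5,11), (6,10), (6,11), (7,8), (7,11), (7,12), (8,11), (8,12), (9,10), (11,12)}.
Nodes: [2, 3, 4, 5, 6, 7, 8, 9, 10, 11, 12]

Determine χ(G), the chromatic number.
χ(G) = 4

Clique number ω(G) = 4 (lower bound: χ ≥ ω).
The clique on [7, 8, 11, 12] has size 4, forcing χ ≥ 4, and the coloring below uses 4 colors, so χ(G) = 4.
A valid 4-coloring: color 1: [10, 11]; color 2: [2, 3, 8, 9]; color 3: [5, 7]; color 4: [4, 6, 12].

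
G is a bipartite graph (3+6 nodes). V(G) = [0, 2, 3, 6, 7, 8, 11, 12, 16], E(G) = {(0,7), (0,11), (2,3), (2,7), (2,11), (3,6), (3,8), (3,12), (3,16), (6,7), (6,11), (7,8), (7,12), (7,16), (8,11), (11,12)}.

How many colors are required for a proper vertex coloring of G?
χ(G) = 2

Clique number ω(G) = 2 (lower bound: χ ≥ ω).
The graph is bipartite (no odd cycle), so 2 colors suffice: χ(G) = 2.
A valid 2-coloring: color 1: [3, 7, 11]; color 2: [0, 2, 6, 8, 12, 16].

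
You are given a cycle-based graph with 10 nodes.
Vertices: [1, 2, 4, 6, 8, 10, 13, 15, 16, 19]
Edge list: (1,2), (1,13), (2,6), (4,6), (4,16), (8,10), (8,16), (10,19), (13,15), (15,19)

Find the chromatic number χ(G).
Clique number ω(G) = 2 (lower bound: χ ≥ ω).
The graph is bipartite (no odd cycle), so 2 colors suffice: χ(G) = 2.
A valid 2-coloring: color 1: [2, 4, 8, 13, 19]; color 2: [1, 6, 10, 15, 16].

χ(G) = 2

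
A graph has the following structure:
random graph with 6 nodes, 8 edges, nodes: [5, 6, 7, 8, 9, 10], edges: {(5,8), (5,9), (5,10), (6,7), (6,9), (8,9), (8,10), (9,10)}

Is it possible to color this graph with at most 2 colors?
No, G is not 2-colorable

The clique on vertices [5, 8, 9, 10] has size 4 > 2, so it alone needs 4 colors.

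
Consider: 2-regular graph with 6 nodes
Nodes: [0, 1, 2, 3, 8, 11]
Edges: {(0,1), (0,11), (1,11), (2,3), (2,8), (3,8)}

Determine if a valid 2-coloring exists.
No, G is not 2-colorable

The clique on vertices [0, 1, 11] has size 3 > 2, so it alone needs 3 colors.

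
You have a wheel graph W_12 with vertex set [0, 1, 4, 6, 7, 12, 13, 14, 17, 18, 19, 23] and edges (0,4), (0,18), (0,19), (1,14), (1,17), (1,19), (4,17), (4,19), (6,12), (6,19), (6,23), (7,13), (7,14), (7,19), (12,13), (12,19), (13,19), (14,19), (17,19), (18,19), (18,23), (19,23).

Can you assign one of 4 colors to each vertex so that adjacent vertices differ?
Yes, G is 4-colorable

A valid 4-coloring: color 1: [19]; color 2: [1, 4, 7, 12, 23]; color 3: [6, 13, 14, 17, 18]; color 4: [0].
(χ(G) = 4 ≤ 4.)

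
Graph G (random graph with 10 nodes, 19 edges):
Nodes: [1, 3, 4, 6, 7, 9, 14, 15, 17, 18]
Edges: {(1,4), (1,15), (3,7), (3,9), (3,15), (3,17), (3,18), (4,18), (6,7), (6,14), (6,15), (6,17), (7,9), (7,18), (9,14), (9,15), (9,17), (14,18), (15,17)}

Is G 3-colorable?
No, G is not 3-colorable

The clique on vertices [3, 9, 15, 17] has size 4 > 3, so it alone needs 4 colors.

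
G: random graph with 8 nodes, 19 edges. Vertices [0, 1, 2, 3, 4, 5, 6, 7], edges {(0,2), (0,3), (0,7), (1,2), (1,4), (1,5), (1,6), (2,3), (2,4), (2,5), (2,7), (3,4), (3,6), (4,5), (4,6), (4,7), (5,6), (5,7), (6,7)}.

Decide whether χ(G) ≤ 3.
No, G is not 3-colorable

The clique on vertices [1, 2, 4, 5] has size 4 > 3, so it alone needs 4 colors.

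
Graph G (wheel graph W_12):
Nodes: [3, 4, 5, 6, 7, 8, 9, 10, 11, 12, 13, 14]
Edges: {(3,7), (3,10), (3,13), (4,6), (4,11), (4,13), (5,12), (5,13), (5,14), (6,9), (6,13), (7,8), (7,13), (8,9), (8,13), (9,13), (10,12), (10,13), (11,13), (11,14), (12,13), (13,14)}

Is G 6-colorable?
A valid 6-coloring: color 1: [13]; color 2: [4, 7, 9, 10, 14]; color 3: [3, 6, 8, 11, 12]; color 4: [5].
(χ(G) = 4 ≤ 6.)

Yes, G is 6-colorable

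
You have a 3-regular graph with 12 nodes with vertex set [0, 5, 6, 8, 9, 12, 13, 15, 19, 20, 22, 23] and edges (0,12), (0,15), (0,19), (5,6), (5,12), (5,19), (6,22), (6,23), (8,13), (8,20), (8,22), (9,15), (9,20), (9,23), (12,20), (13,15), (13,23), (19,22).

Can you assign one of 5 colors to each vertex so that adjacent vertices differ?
A valid 5-coloring: color 1: [6, 9, 12, 13, 19]; color 2: [0, 5, 20, 22, 23]; color 3: [8, 15].
(χ(G) = 3 ≤ 5.)

Yes, G is 5-colorable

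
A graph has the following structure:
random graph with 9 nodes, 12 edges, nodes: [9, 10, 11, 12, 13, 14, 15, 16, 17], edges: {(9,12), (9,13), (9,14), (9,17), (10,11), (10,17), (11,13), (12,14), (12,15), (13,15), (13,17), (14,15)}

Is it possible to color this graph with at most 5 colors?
A valid 5-coloring: color 1: [9, 10, 15, 16]; color 2: [13, 14]; color 3: [11, 12, 17].
(χ(G) = 3 ≤ 5.)

Yes, G is 5-colorable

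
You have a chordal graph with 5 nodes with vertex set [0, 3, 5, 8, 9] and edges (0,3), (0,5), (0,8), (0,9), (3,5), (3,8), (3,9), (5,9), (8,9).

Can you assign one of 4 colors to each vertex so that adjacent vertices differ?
A valid 4-coloring: color 1: [3]; color 2: [9]; color 3: [0]; color 4: [5, 8].
(χ(G) = 4 ≤ 4.)

Yes, G is 4-colorable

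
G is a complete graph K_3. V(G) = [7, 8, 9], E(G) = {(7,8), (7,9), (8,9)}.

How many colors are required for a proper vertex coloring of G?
Clique number ω(G) = 3 (lower bound: χ ≥ ω).
The clique on [7, 8, 9] has size 3, forcing χ ≥ 3, and the coloring below uses 3 colors, so χ(G) = 3.
A valid 3-coloring: color 1: [9]; color 2: [8]; color 3: [7].

χ(G) = 3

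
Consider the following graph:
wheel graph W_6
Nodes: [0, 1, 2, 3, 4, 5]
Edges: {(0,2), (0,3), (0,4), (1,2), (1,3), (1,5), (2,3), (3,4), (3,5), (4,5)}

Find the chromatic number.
Clique number ω(G) = 3 (lower bound: χ ≥ ω).
Odd cycle [4, 5, 1, 2, 0] needs 3 colors (χ ≥ 3).
Vertex 3 is adjacent to every vertex of [0, 1, 2, 4, 5], which already need 3 colors among themselves, so 3 needs a new color (χ ≥ 4).
The coloring below uses 4 colors, so χ(G) = 4.
A valid 4-coloring: color 1: [3]; color 2: [2, 4]; color 3: [0, 5]; color 4: [1].

χ(G) = 4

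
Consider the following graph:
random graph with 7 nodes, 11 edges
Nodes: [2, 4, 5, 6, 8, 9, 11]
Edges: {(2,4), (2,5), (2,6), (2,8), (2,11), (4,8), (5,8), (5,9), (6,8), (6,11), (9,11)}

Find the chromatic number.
χ(G) = 3

Clique number ω(G) = 3 (lower bound: χ ≥ ω).
The clique on [2, 4, 8] has size 3, forcing χ ≥ 3, and the coloring below uses 3 colors, so χ(G) = 3.
A valid 3-coloring: color 1: [2, 9]; color 2: [8, 11]; color 3: [4, 5, 6].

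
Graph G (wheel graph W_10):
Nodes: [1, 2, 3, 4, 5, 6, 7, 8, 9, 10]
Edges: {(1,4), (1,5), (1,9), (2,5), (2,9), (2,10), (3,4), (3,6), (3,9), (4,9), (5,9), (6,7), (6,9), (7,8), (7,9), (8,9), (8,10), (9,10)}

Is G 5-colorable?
Yes, G is 5-colorable

A valid 5-coloring: color 1: [9]; color 2: [4, 5, 6, 10]; color 3: [1, 2, 3, 7]; color 4: [8].
(χ(G) = 4 ≤ 5.)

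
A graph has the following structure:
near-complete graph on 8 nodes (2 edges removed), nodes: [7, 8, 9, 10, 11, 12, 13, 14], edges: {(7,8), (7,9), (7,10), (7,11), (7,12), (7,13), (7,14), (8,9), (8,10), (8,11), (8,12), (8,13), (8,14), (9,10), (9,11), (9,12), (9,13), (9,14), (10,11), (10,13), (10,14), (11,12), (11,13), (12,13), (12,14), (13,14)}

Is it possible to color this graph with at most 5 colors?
No, G is not 5-colorable

The clique on vertices [7, 8, 9, 10, 11, 13] has size 6 > 5, so it alone needs 6 colors.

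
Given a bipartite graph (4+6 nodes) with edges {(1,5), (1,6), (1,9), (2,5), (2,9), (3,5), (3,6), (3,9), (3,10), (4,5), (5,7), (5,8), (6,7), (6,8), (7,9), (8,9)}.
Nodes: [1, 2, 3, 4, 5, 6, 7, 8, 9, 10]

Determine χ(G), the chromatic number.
Clique number ω(G) = 2 (lower bound: χ ≥ ω).
The graph is bipartite (no odd cycle), so 2 colors suffice: χ(G) = 2.
A valid 2-coloring: color 1: [5, 6, 9, 10]; color 2: [1, 2, 3, 4, 7, 8].

χ(G) = 2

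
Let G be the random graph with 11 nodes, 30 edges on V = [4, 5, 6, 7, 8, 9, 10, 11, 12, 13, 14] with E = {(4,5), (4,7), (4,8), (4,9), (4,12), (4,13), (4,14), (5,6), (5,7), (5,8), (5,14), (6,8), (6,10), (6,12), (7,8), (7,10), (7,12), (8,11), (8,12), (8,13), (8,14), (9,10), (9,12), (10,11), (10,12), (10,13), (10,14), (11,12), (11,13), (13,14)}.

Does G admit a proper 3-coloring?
No, G is not 3-colorable

The clique on vertices [4, 8, 13, 14] has size 4 > 3, so it alone needs 4 colors.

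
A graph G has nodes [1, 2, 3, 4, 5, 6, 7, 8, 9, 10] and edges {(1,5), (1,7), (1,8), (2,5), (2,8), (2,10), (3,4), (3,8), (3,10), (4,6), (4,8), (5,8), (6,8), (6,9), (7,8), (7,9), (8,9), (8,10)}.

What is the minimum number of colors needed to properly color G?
Clique number ω(G) = 3 (lower bound: χ ≥ ω).
Odd cycle [1, 7, 9, 6, 4, 3, 10, 2, 5] needs 3 colors (χ ≥ 3).
Vertex 8 is adjacent to every vertex of [1, 2, 3, 4, 5, 6, 7, 9, 10], which already need 3 colors among themselves, so 8 needs a new color (χ ≥ 4).
The coloring below uses 4 colors, so χ(G) = 4.
A valid 4-coloring: color 1: [8]; color 2: [1, 2, 4, 9]; color 3: [3, 5, 6, 7]; color 4: [10].

χ(G) = 4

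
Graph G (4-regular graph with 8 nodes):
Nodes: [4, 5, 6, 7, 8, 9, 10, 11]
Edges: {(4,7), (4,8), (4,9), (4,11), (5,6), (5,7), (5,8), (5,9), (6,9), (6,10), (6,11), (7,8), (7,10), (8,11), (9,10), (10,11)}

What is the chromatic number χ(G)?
χ(G) = 3

Clique number ω(G) = 3 (lower bound: χ ≥ ω).
The clique on [6, 9, 10] has size 3, forcing χ ≥ 3, and the coloring below uses 3 colors, so χ(G) = 3.
A valid 3-coloring: color 1: [7, 9, 11]; color 2: [4, 5, 10]; color 3: [6, 8].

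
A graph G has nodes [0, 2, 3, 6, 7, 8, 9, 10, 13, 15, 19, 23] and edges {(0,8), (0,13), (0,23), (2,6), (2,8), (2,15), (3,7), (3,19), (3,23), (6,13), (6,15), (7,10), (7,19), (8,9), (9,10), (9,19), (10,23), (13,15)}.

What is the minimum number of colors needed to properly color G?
χ(G) = 3

Clique number ω(G) = 3 (lower bound: χ ≥ ω).
The clique on [2, 6, 15] has size 3, forcing χ ≥ 3, and the coloring below uses 3 colors, so χ(G) = 3.
A valid 3-coloring: color 1: [0, 3, 6, 9]; color 2: [8, 10, 15, 19]; color 3: [2, 7, 13, 23].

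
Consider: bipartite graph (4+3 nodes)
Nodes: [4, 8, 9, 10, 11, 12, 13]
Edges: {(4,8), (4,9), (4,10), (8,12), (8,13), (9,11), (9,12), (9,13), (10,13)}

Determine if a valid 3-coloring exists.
A valid 3-coloring: color 1: [8, 9, 10]; color 2: [4, 11, 12, 13].
(χ(G) = 2 ≤ 3.)

Yes, G is 3-colorable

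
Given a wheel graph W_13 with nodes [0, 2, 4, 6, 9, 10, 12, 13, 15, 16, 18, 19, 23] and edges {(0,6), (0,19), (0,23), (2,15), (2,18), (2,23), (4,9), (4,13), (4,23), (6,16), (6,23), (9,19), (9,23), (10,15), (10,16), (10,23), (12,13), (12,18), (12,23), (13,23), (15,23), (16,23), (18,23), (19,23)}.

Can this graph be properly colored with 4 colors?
Yes, G is 4-colorable

A valid 4-coloring: color 1: [23]; color 2: [2, 4, 6, 10, 12, 19]; color 3: [0, 9, 13, 15, 16, 18].
(χ(G) = 3 ≤ 4.)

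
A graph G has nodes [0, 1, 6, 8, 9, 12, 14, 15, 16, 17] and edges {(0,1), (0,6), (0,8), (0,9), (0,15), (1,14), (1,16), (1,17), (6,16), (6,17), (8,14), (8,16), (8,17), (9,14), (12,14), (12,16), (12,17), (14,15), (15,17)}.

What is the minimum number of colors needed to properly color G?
Clique number ω(G) = 2 (lower bound: χ ≥ ω).
The graph is bipartite (no odd cycle), so 2 colors suffice: χ(G) = 2.
A valid 2-coloring: color 1: [0, 14, 16, 17]; color 2: [1, 6, 8, 9, 12, 15].

χ(G) = 2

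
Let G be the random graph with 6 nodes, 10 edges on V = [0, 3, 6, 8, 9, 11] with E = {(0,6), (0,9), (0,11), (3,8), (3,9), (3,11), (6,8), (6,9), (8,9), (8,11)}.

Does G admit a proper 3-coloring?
Yes, G is 3-colorable

A valid 3-coloring: color 1: [0, 8]; color 2: [9, 11]; color 3: [3, 6].
(χ(G) = 3 ≤ 3.)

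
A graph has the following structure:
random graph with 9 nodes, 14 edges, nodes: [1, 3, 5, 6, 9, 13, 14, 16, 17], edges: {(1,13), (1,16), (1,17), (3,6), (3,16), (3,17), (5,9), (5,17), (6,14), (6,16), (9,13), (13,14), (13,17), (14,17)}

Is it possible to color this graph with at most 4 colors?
Yes, G is 4-colorable

A valid 4-coloring: color 1: [6, 9, 17]; color 2: [3, 5, 13]; color 3: [1, 14]; color 4: [16].
(χ(G) = 3 ≤ 4.)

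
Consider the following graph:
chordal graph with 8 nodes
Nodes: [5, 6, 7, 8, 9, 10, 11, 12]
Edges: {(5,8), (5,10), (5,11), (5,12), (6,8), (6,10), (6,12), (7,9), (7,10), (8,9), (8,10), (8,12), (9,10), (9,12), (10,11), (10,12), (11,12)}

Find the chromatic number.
χ(G) = 4

Clique number ω(G) = 4 (lower bound: χ ≥ ω).
The clique on [8, 9, 10, 12] has size 4, forcing χ ≥ 4, and the coloring below uses 4 colors, so χ(G) = 4.
A valid 4-coloring: color 1: [10]; color 2: [7, 12]; color 3: [8, 11]; color 4: [5, 6, 9].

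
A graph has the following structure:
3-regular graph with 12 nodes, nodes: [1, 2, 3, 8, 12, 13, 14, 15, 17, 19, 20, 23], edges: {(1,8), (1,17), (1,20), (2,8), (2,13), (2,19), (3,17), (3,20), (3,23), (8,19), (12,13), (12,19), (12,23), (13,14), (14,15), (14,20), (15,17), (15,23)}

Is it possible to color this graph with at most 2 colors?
No, G is not 2-colorable

The clique on vertices [2, 8, 19] has size 3 > 2, so it alone needs 3 colors.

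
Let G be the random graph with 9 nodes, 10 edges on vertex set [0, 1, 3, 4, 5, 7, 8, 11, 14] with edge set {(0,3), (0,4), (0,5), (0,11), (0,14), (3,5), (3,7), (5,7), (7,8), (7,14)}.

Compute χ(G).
χ(G) = 3

Clique number ω(G) = 3 (lower bound: χ ≥ ω).
The clique on [0, 3, 5] has size 3, forcing χ ≥ 3, and the coloring below uses 3 colors, so χ(G) = 3.
A valid 3-coloring: color 1: [0, 1, 7]; color 2: [4, 5, 8, 11, 14]; color 3: [3].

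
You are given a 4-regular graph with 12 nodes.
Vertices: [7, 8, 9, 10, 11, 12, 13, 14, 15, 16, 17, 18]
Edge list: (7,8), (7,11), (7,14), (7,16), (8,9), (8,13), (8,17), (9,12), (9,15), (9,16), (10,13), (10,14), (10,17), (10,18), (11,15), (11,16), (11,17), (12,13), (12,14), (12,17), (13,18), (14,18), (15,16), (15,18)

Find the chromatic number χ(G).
χ(G) = 4

Clique number ω(G) = 3 (lower bound: χ ≥ ω).
Suppose a proper 3-coloring c exists. The clique [7, 11, 16] takes 3 distinct colors; by symmetry let c(7) = 1, c(11) = 2, c(16) = 3.
- Vertex 15: neighbors [11, 16] already have colors [2, 3] ⇒ c(15) = 1.
- Vertex 9: neighbors [15, 16] already have colors [1, 3] ⇒ c(9) = 2.
- Vertex 8: neighbors [7, 9] already have colors [1, 2] ⇒ c(8) = 3.
- Vertex 17: neighbors [11, 8] already have colors [2, 3] ⇒ c(17) = 1.
- Vertex 12: neighbors [17, 9] already have colors [1, 2] ⇒ c(12) = 3.
- Vertex 14: neighbors [7, 12] already have colors [1, 3] ⇒ c(14) = 2.
- Vertex 10: neighbors [17, 14] already have colors [1, 2] ⇒ c(10) = 3.
- Vertex 18: neighbors [15, 14, 10] already have colors [1, 2, 3] — all 3 colors blocked. Contradiction.
The forced assignments end in a contradiction, so G has no proper 3-coloring (χ ≥ 4).
The coloring below uses 4 colors, so χ(G) = 4.
A valid 4-coloring: color 1: [7, 10, 12, 15]; color 2: [9, 11, 13, 14]; color 3: [16, 17, 18]; color 4: [8].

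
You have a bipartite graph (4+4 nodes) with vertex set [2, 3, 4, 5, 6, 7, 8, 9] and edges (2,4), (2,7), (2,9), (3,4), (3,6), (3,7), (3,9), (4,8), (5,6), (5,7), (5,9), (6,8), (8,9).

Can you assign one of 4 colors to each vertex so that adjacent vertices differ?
Yes, G is 4-colorable

A valid 4-coloring: color 1: [2, 3, 5, 8]; color 2: [4, 6, 7, 9].
(χ(G) = 2 ≤ 4.)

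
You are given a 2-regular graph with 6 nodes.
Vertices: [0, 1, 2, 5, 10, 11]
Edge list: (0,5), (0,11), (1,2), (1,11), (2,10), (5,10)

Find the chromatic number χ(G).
Clique number ω(G) = 2 (lower bound: χ ≥ ω).
The graph is bipartite (no odd cycle), so 2 colors suffice: χ(G) = 2.
A valid 2-coloring: color 1: [0, 1, 10]; color 2: [2, 5, 11].

χ(G) = 2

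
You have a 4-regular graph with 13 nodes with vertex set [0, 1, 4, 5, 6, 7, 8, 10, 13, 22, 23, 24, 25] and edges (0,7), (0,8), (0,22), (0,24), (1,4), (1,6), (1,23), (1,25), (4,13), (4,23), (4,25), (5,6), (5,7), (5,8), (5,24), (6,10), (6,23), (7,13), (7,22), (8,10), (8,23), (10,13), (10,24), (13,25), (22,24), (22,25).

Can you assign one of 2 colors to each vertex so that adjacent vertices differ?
No, G is not 2-colorable

The clique on vertices [0, 22, 24] has size 3 > 2, so it alone needs 3 colors.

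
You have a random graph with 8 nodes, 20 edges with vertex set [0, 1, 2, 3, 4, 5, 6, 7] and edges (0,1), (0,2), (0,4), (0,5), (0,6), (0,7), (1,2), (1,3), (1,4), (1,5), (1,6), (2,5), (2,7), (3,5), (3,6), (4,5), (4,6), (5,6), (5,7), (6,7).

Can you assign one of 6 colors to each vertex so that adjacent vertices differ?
Yes, G is 6-colorable

A valid 6-coloring: color 1: [5]; color 2: [0, 3]; color 3: [1, 7]; color 4: [2, 6]; color 5: [4].
(χ(G) = 5 ≤ 6.)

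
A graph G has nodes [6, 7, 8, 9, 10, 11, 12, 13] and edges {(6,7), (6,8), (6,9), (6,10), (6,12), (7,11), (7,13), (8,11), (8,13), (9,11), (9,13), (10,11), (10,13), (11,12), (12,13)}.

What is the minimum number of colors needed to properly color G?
χ(G) = 2

Clique number ω(G) = 2 (lower bound: χ ≥ ω).
The graph is bipartite (no odd cycle), so 2 colors suffice: χ(G) = 2.
A valid 2-coloring: color 1: [6, 11, 13]; color 2: [7, 8, 9, 10, 12].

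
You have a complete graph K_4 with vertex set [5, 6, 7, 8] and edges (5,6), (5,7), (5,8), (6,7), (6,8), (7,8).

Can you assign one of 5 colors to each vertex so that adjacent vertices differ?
A valid 5-coloring: color 1: [7]; color 2: [5]; color 3: [6]; color 4: [8].
(χ(G) = 4 ≤ 5.)

Yes, G is 5-colorable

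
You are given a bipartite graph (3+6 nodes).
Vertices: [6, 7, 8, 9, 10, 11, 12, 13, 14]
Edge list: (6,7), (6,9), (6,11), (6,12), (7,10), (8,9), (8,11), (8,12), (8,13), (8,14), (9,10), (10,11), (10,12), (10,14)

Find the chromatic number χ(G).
Clique number ω(G) = 2 (lower bound: χ ≥ ω).
The graph is bipartite (no odd cycle), so 2 colors suffice: χ(G) = 2.
A valid 2-coloring: color 1: [6, 8, 10]; color 2: [7, 9, 11, 12, 13, 14].

χ(G) = 2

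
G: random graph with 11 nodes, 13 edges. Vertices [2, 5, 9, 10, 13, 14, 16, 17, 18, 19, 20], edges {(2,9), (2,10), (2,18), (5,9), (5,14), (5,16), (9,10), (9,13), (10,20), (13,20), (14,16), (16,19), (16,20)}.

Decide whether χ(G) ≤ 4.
A valid 4-coloring: color 1: [9, 16, 17, 18]; color 2: [2, 5, 19, 20]; color 3: [10, 13, 14].
(χ(G) = 3 ≤ 4.)

Yes, G is 4-colorable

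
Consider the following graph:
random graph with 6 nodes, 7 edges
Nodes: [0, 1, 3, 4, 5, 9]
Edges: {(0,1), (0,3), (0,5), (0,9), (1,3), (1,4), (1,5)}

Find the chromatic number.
χ(G) = 3

Clique number ω(G) = 3 (lower bound: χ ≥ ω).
The clique on [0, 1, 3] has size 3, forcing χ ≥ 3, and the coloring below uses 3 colors, so χ(G) = 3.
A valid 3-coloring: color 1: [1, 9]; color 2: [0, 4]; color 3: [3, 5].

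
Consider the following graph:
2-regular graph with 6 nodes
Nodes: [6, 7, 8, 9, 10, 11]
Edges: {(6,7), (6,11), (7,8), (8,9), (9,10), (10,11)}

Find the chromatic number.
χ(G) = 2

Clique number ω(G) = 2 (lower bound: χ ≥ ω).
The graph is bipartite (no odd cycle), so 2 colors suffice: χ(G) = 2.
A valid 2-coloring: color 1: [6, 8, 10]; color 2: [7, 9, 11].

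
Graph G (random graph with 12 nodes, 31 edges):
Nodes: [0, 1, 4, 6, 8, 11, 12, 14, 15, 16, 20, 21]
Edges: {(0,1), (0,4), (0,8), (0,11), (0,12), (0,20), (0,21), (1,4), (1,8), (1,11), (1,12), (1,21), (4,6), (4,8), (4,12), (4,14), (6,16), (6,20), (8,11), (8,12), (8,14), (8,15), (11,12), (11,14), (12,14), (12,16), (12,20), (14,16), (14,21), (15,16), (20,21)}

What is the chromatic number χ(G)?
χ(G) = 5

Clique number ω(G) = 5 (lower bound: χ ≥ ω).
The clique on [0, 1, 8, 11, 12] has size 5, forcing χ ≥ 5, and the coloring below uses 5 colors, so χ(G) = 5.
A valid 5-coloring: color 1: [6, 12, 15, 21]; color 2: [8, 16, 20]; color 3: [0, 14]; color 4: [1]; color 5: [4, 11].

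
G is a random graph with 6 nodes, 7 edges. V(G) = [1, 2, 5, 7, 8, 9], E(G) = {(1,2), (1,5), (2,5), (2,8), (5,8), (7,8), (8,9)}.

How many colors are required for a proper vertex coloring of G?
Clique number ω(G) = 3 (lower bound: χ ≥ ω).
The clique on [2, 5, 8] has size 3, forcing χ ≥ 3, and the coloring below uses 3 colors, so χ(G) = 3.
A valid 3-coloring: color 1: [1, 8]; color 2: [5, 7, 9]; color 3: [2].

χ(G) = 3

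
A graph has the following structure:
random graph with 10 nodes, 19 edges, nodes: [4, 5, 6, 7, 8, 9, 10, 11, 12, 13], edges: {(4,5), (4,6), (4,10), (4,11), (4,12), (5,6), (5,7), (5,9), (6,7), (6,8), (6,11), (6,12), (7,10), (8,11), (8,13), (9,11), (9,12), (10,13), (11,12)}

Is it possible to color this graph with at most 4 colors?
Yes, G is 4-colorable

A valid 4-coloring: color 1: [6, 9, 13]; color 2: [5, 10, 11]; color 3: [4, 7, 8]; color 4: [12].
(χ(G) = 4 ≤ 4.)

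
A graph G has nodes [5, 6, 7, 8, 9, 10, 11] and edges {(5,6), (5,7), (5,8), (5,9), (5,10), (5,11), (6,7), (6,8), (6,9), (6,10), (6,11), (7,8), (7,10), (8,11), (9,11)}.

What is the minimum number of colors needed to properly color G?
χ(G) = 4

Clique number ω(G) = 4 (lower bound: χ ≥ ω).
The clique on [5, 6, 9, 11] has size 4, forcing χ ≥ 4, and the coloring below uses 4 colors, so χ(G) = 4.
A valid 4-coloring: color 1: [5]; color 2: [6]; color 3: [7, 11]; color 4: [8, 9, 10].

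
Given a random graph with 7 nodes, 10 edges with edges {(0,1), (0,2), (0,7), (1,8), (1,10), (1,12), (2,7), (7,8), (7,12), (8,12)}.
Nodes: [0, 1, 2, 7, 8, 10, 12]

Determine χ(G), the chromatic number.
χ(G) = 3

Clique number ω(G) = 3 (lower bound: χ ≥ ω).
The clique on [1, 8, 12] has size 3, forcing χ ≥ 3, and the coloring below uses 3 colors, so χ(G) = 3.
A valid 3-coloring: color 1: [1, 7]; color 2: [0, 10, 12]; color 3: [2, 8].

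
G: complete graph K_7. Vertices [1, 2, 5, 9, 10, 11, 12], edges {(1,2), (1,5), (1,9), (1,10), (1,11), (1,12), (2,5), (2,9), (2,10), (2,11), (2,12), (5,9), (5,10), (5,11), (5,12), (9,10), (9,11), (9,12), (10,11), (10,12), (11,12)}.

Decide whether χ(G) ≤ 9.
A valid 9-coloring: color 1: [10]; color 2: [11]; color 3: [12]; color 4: [9]; color 5: [2]; color 6: [1]; color 7: [5].
(χ(G) = 7 ≤ 9.)

Yes, G is 9-colorable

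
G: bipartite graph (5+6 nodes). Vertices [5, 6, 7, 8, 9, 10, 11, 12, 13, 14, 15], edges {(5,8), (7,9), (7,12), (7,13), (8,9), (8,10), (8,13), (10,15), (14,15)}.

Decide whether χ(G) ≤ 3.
A valid 3-coloring: color 1: [6, 7, 8, 11, 15]; color 2: [5, 9, 10, 12, 13, 14].
(χ(G) = 2 ≤ 3.)

Yes, G is 3-colorable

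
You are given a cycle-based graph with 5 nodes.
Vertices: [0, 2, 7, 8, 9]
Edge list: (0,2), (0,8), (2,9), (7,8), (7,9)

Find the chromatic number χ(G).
χ(G) = 3

Clique number ω(G) = 2 (lower bound: χ ≥ ω).
Odd cycle [7, 9, 2, 0, 8] needs 3 colors (χ ≥ 3).
The coloring below uses 3 colors, so χ(G) = 3.
A valid 3-coloring: color 1: [0, 7]; color 2: [8, 9]; color 3: [2].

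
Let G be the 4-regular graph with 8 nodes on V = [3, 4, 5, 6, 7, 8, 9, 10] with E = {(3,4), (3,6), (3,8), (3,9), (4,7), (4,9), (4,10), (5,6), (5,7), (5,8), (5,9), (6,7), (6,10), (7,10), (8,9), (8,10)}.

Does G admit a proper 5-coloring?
A valid 5-coloring: color 1: [4, 6, 8]; color 2: [3, 5, 10]; color 3: [7, 9].
(χ(G) = 3 ≤ 5.)

Yes, G is 5-colorable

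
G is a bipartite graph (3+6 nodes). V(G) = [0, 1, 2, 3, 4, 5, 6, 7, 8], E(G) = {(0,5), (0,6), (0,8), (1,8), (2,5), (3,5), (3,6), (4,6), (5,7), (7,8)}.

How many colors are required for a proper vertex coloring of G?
Clique number ω(G) = 2 (lower bound: χ ≥ ω).
The graph is bipartite (no odd cycle), so 2 colors suffice: χ(G) = 2.
A valid 2-coloring: color 1: [5, 6, 8]; color 2: [0, 1, 2, 3, 4, 7].

χ(G) = 2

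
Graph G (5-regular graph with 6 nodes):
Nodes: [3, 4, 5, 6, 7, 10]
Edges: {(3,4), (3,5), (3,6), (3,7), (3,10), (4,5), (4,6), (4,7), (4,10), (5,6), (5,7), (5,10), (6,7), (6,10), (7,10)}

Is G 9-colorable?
Yes, G is 9-colorable

A valid 9-coloring: color 1: [6]; color 2: [7]; color 3: [5]; color 4: [10]; color 5: [4]; color 6: [3].
(χ(G) = 6 ≤ 9.)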